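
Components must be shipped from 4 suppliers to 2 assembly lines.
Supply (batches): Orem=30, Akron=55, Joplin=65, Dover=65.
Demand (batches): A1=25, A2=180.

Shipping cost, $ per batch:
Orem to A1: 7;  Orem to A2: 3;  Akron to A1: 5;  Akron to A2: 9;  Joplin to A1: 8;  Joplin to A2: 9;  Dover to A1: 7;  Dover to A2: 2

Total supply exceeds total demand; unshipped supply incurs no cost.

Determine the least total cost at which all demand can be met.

Optimal allocation:
  Orem–A2: 30 batches
  Akron–A1: 25 batches
  Akron–A2: 30 batches
  Joplin–A2: 55 batches
  Dover–A2: 65 batches
Total cost = $1110.
(Supply check: Orem ships 30; Akron ships 55; Joplin ships 55; Dover ships 65.)

1110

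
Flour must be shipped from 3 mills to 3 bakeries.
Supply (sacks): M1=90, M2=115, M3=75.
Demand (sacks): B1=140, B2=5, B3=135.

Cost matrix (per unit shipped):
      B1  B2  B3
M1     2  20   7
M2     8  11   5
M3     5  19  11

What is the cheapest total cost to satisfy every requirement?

Optimal allocation:
  M1->B1: 65 × 2 = 130
  M1->B3: 25 × 7 = 175
  M2->B2: 5 × 11 = 55
  M2->B3: 110 × 5 = 550
  M3->B1: 75 × 5 = 375
Total = 130 + 175 + 55 + 550 + 375 = 1285.

1285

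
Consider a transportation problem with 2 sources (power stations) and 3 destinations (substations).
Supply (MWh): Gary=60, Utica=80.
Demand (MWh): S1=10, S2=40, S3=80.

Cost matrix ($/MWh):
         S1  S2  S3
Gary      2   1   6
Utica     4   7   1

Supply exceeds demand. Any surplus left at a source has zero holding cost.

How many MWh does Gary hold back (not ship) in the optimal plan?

An optimal plan:
  Gary→S1: 10 MWh
  Gary→S2: 40 MWh
  Utica→S3: 80 MWh
Total cost = $140.
Gary ships 50 of its 60, leaving 10.

10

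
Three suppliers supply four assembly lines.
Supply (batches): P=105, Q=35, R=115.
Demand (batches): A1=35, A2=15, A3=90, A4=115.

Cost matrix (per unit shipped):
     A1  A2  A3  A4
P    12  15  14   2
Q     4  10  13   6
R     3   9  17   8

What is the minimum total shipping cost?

One minimum-cost allocation:
  P→A4: 105 × 2 = 210
  Q→A3: 35 × 13 = 455
  R→A1: 35 × 3 = 105
  R→A2: 15 × 9 = 135
  R→A3: 55 × 17 = 935
  R→A4: 10 × 8 = 80
Total = 210 + 455 + 105 + 135 + 935 + 80 = 1920.

1920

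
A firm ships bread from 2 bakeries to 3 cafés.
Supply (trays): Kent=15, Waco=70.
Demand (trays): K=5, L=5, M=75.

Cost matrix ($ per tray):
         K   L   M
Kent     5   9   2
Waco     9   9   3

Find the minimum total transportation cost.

A cheapest plan:
  Kent->K: 5 × $5 = $25
  Kent->M: 10 × $2 = $20
  Waco->L: 5 × $9 = $45
  Waco->M: 65 × $3 = $195
Total = 25 + 20 + 45 + 195 = $285.

285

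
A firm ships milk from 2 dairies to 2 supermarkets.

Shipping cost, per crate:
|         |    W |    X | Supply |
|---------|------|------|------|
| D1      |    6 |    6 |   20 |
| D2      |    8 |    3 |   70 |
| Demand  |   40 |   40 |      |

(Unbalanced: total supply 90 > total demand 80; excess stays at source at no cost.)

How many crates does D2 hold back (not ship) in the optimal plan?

Minimum-cost shipments:
  D1->W: 20 × 6 = 120
  D2->W: 20 × 8 = 160
  D2->X: 40 × 3 = 120
Total cost = 400.
D2 ships 60 of its 70, leaving 10.

10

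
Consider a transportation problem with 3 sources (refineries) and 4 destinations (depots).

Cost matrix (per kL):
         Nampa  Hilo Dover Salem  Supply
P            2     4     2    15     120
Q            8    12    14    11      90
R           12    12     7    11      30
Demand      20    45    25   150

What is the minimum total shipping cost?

A cheapest plan:
  P–Nampa: 20 kL
  P–Hilo: 45 kL
  P–Dover: 25 kL
  P–Salem: 30 kL
  Q–Salem: 90 kL
  R–Salem: 30 kL
Total cost = 2040.

2040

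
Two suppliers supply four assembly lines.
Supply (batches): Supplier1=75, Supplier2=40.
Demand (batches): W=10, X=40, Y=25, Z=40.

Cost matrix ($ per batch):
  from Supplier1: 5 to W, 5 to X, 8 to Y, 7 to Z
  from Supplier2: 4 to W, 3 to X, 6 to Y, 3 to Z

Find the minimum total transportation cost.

One minimum-cost allocation:
  Supplier1->W: 10 × $5 = $50
  Supplier1->X: 40 × $5 = $200
  Supplier1->Y: 25 × $8 = $200
  Supplier2->Z: 40 × $3 = $120
Total = 50 + 200 + 200 + 120 = $570.

570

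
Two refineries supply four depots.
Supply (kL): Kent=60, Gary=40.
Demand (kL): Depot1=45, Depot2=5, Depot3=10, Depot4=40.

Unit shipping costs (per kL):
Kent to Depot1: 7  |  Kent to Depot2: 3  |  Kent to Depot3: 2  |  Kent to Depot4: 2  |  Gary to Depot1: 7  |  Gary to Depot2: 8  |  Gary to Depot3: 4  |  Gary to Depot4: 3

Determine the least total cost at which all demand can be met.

An optimal shipping plan:
  Kent to Depot1: 5 kL
  Kent to Depot2: 5 kL
  Kent to Depot3: 10 kL
  Kent to Depot4: 40 kL
  Gary to Depot1: 40 kL
Total cost = 430.

430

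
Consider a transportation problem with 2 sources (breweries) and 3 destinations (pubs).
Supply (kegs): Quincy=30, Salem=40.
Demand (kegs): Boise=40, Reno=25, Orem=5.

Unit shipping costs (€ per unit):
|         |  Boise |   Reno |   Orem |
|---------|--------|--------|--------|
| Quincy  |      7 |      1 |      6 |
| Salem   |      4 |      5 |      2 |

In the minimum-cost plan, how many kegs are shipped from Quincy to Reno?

25

Optimal shipments:
  Quincy→Boise: 5 × €7 = €35
  Quincy→Reno: 25 × €1 = €25
  Salem→Boise: 35 × €4 = €140
  Salem→Orem: 5 × €2 = €10
Total cost = €210.
So Quincy→Reno carries 25 kegs.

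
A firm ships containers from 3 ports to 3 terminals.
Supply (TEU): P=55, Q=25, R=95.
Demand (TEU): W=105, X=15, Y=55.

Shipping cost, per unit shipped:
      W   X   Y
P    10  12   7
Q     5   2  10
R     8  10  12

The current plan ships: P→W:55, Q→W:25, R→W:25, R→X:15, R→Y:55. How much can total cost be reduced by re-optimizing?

460

Current plan cost = 55·10 + 25·5 + 25·8 + 15·10 + 55·12 = 1685.
Optimal plan:
  P->Y: 55 × 7 = 385
  Q->W: 10 × 5 = 50
  Q->X: 15 × 2 = 30
  R->W: 95 × 8 = 760
Optimal cost = 1225.
Saving = 1685 − 1225 = 460.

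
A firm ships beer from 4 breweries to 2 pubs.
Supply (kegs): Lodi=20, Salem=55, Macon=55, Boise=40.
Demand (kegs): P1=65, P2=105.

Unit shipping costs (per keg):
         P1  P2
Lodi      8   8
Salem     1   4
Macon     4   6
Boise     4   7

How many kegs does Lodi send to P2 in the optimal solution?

20

Solving gives:
  Lodi–P2: 20 × 8 = 160
  Salem–P1: 55 × 1 = 55
  Macon–P2: 55 × 6 = 330
  Boise–P1: 10 × 4 = 40
  Boise–P2: 30 × 7 = 210
Total cost = 795.
So Lodi→P2 carries 20 kegs.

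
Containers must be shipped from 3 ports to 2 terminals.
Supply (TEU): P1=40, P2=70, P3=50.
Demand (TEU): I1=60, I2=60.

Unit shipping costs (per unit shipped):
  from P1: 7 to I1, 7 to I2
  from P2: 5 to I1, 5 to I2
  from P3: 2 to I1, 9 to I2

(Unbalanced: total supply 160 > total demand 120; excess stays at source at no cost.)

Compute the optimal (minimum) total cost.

450

A cheapest plan:
  P2–I1: 10 × 5 = 50
  P2–I2: 60 × 5 = 300
  P3–I1: 50 × 2 = 100
Total = 50 + 300 + 100 = 450.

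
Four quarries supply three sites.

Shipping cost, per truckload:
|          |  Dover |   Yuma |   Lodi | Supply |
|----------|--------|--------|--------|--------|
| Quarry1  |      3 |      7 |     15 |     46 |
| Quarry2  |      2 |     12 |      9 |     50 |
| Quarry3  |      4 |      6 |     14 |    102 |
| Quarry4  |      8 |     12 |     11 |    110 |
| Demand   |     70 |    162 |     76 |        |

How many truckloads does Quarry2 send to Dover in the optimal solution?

Solving gives:
  Quarry1→Yuma: 46 × 7 = 322
  Quarry2→Dover: 50 × 2 = 100
  Quarry3→Yuma: 102 × 6 = 612
  Quarry4→Dover: 20 × 8 = 160
  Quarry4→Yuma: 14 × 12 = 168
  Quarry4→Lodi: 76 × 11 = 836
Total cost = 2198.
So Quarry2→Dover carries 50 truckloads.

50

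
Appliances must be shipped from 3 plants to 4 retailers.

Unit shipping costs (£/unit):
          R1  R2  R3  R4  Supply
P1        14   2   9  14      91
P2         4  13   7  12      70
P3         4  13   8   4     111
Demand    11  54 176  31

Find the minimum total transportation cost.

1651

One minimum-cost allocation:
  P1–R2: 54 × £2 = £108
  P1–R3: 37 × £9 = £333
  P2–R3: 70 × £7 = £490
  P3–R1: 11 × £4 = £44
  P3–R3: 69 × £8 = £552
  P3–R4: 31 × £4 = £124
Total = 108 + 333 + 490 + 44 + 552 + 124 = £1651.
(Supply check: P1 ships 91; P2 ships 70; P3 ships 111.)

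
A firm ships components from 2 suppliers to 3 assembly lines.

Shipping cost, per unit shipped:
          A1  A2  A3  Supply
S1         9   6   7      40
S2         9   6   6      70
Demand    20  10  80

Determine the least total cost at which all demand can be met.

One minimum-cost allocation:
  S1–A1: 20 × 9 = 180
  S1–A2: 10 × 6 = 60
  S1–A3: 10 × 7 = 70
  S2–A3: 70 × 6 = 420
Total = 180 + 60 + 70 + 420 = 730.
(Supply check: S1 ships 40; S2 ships 70.)

730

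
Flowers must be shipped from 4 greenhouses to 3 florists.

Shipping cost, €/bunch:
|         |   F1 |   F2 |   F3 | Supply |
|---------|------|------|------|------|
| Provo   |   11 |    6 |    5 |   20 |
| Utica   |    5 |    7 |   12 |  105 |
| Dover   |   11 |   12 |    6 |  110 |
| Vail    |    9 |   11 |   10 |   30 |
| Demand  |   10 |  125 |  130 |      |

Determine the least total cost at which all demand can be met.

1805

One minimum-cost allocation:
  Provo–F2: 20 × €6 = €120
  Utica–F1: 10 × €5 = €50
  Utica–F2: 95 × €7 = €665
  Dover–F3: 110 × €6 = €660
  Vail–F2: 10 × €11 = €110
  Vail–F3: 20 × €10 = €200
Total = 120 + 50 + 665 + 660 + 110 + 200 = €1805.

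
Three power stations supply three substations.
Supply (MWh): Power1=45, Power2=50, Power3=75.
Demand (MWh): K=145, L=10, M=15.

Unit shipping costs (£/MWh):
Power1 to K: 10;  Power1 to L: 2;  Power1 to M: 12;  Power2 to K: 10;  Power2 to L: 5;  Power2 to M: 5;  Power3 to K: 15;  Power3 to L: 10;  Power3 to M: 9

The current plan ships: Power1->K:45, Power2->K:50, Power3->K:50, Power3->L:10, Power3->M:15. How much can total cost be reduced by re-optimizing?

Current plan cost = 45·10 + 50·10 + 50·15 + 10·10 + 15·9 = £1935.
Optimal plan:
  Power1->K: 35 × £10 = £350
  Power1->L: 10 × £2 = £20
  Power2->K: 50 × £10 = £500
  Power3->K: 60 × £15 = £900
  Power3->M: 15 × £9 = £135
Optimal cost = £1905.
Saving = 1935 − 1905 = £30.

30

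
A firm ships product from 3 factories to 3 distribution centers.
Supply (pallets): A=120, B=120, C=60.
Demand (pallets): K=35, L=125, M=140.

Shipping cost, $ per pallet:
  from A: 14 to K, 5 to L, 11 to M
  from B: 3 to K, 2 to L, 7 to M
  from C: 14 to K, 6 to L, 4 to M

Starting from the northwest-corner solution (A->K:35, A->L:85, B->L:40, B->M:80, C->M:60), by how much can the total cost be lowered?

280

Current plan cost = 35·14 + 85·5 + 40·2 + 80·7 + 60·4 = $1795.
Optimal plan:
  A->L: 120 × $5 = $600
  B->K: 35 × $3 = $105
  B->L: 5 × $2 = $10
  B->M: 80 × $7 = $560
  C->M: 60 × $4 = $240
Optimal cost = $1515.
Saving = 1795 − 1515 = $280.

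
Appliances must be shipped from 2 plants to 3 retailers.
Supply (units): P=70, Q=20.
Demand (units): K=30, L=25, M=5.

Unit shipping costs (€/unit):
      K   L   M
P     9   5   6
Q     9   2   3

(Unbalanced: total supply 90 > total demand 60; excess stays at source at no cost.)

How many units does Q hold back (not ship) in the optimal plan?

0

An optimal plan:
  P to K: 30 × €9 = €270
  P to L: 5 × €5 = €25
  P to M: 5 × €6 = €30
  Q to L: 20 × €2 = €40
Total cost = €365.
Q ships 20 of its 20, leaving 0.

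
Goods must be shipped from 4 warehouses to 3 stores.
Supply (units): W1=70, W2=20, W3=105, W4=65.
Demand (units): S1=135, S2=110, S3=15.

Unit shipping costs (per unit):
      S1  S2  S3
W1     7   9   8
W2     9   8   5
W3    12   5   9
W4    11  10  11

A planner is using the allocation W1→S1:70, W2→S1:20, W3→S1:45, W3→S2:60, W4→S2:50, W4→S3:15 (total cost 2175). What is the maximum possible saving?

Current plan cost = 70·7 + 20·9 + 45·12 + 60·5 + 50·10 + 15·11 = 2175.
Optimal plan:
  W1->S1: 70 × 7 = 490
  W2->S1: 5 × 9 = 45
  W2->S3: 15 × 5 = 75
  W3->S2: 105 × 5 = 525
  W4->S1: 60 × 11 = 660
  W4->S2: 5 × 10 = 50
Optimal cost = 1845.
Saving = 2175 − 1845 = 330.

330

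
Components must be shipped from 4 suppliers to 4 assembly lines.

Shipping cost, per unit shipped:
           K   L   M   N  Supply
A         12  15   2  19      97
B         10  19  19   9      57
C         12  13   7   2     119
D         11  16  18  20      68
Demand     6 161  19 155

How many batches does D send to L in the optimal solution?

68

The minimum-cost plan:
  A→L: 78 × 15 = 1170
  A→M: 19 × 2 = 38
  B→K: 6 × 10 = 60
  B→L: 15 × 19 = 285
  B→N: 36 × 9 = 324
  C→N: 119 × 2 = 238
  D→L: 68 × 16 = 1088
Total cost = 3203.
So D→L carries 68 batches.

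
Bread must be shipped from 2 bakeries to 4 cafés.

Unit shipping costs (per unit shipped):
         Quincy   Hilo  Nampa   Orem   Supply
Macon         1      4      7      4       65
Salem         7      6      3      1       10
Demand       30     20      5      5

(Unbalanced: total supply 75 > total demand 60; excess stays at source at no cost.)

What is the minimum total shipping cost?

One minimum-cost allocation:
  Macon–Quincy: 30 × 1 = 30
  Macon–Hilo: 20 × 4 = 80
  Salem–Nampa: 5 × 3 = 15
  Salem–Orem: 5 × 1 = 5
Total = 30 + 80 + 15 + 5 = 130.

130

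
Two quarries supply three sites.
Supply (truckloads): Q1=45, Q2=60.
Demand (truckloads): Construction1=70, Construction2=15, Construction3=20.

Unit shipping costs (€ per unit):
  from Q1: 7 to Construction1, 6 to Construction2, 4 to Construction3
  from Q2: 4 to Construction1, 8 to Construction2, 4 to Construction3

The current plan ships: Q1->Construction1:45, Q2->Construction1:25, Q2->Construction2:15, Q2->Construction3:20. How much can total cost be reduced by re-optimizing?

135

Current plan cost = 45·7 + 25·4 + 15·8 + 20·4 = €615.
Optimal plan:
  Q1–Construction1: 10 × €7 = €70
  Q1–Construction2: 15 × €6 = €90
  Q1–Construction3: 20 × €4 = €80
  Q2–Construction1: 60 × €4 = €240
Optimal cost = €480.
Saving = 615 − 480 = €135.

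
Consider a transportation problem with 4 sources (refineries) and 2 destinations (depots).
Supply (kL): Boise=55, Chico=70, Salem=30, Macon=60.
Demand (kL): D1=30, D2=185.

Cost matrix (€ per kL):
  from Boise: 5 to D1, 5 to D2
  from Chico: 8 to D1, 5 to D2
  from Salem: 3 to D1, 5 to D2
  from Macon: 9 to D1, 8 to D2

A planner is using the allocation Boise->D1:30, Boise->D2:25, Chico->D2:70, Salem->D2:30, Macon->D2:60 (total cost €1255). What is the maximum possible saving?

Current plan cost = 30·5 + 25·5 + 70·5 + 30·5 + 60·8 = €1255.
Optimal plan:
  Boise->D2: 55 × €5 = €275
  Chico->D2: 70 × €5 = €350
  Salem->D1: 30 × €3 = €90
  Macon->D2: 60 × €8 = €480
Optimal cost = €1195.
Saving = 1255 − 1195 = €60.

60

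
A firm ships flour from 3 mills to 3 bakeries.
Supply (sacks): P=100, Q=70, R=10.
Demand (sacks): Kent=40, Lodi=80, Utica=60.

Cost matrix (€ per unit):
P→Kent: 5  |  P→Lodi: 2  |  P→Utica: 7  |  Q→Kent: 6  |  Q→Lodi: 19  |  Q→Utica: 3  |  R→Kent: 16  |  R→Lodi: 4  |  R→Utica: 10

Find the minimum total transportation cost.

570

A cheapest plan:
  P→Kent: 30 × €5 = €150
  P→Lodi: 70 × €2 = €140
  Q→Kent: 10 × €6 = €60
  Q→Utica: 60 × €3 = €180
  R→Lodi: 10 × €4 = €40
Total = 150 + 140 + 60 + 180 + 40 = €570.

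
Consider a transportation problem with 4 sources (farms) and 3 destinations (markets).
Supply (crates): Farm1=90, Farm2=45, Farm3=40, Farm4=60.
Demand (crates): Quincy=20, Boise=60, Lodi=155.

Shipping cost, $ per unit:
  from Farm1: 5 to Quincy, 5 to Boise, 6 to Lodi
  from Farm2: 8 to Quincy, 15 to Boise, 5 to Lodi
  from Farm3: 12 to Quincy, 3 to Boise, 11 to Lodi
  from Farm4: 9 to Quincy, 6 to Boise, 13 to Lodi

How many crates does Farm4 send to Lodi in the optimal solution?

20

Solving gives:
  Farm1->Lodi: 90 × $6 = $540
  Farm2->Lodi: 45 × $5 = $225
  Farm3->Boise: 40 × $3 = $120
  Farm4->Quincy: 20 × $9 = $180
  Farm4->Boise: 20 × $6 = $120
  Farm4->Lodi: 20 × $13 = $260
Total cost = $1445.
So Farm4→Lodi carries 20 crates.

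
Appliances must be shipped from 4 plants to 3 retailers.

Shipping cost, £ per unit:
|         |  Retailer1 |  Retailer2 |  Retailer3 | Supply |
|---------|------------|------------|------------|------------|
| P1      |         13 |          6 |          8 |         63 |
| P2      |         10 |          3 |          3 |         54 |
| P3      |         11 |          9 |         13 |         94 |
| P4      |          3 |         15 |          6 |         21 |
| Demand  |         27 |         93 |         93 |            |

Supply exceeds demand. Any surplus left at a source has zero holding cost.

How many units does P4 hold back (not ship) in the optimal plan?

Minimum-cost shipments:
  P1 to Retailer2: 24 × £6 = £144
  P1 to Retailer3: 39 × £8 = £312
  P2 to Retailer3: 54 × £3 = £162
  P3 to Retailer1: 6 × £11 = £66
  P3 to Retailer2: 69 × £9 = £621
  P4 to Retailer1: 21 × £3 = £63
Total cost = £1368.
P4 ships 21 of its 21, leaving 0.

0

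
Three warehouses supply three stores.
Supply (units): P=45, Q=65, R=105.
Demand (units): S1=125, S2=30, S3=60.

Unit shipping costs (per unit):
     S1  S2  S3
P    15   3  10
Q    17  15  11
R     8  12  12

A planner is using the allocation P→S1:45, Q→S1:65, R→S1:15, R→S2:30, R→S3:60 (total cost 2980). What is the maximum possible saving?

Current plan cost = 45·15 + 65·17 + 15·8 + 30·12 + 60·12 = 2980.
Optimal plan:
  P–S1: 15 units
  P–S2: 30 units
  Q–S1: 5 units
  Q–S3: 60 units
  R–S1: 105 units
Optimal cost = 1900.
Saving = 2980 − 1900 = 1080.

1080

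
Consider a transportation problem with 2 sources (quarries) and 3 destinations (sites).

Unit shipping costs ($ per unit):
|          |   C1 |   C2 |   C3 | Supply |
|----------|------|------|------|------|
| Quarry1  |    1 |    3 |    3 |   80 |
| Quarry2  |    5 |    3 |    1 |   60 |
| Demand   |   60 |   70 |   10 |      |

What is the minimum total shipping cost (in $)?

One minimum-cost allocation:
  Quarry1 to C1: 60 × $1 = $60
  Quarry1 to C2: 20 × $3 = $60
  Quarry2 to C2: 50 × $3 = $150
  Quarry2 to C3: 10 × $1 = $10
Total = 60 + 60 + 150 + 10 = $280.
(Supply check: Quarry1 ships 80; Quarry2 ships 60.)

280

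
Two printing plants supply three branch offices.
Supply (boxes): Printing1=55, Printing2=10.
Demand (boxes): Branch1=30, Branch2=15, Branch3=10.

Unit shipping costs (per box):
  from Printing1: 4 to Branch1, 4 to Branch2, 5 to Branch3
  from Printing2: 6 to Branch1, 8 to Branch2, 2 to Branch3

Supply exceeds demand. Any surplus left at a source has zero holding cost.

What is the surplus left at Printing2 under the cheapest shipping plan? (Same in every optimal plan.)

0

Minimum-cost shipments:
  Printing1->Branch1: 30 boxes
  Printing1->Branch2: 15 boxes
  Printing2->Branch3: 10 boxes
Total cost = 200.
Printing2 ships 10 of its 10, leaving 0.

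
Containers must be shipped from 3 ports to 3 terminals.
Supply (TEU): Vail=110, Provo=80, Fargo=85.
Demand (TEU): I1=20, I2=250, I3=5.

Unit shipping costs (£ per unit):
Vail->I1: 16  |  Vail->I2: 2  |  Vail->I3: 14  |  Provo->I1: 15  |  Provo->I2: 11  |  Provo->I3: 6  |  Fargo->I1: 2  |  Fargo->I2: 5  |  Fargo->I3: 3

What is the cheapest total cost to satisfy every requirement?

An optimal shipping plan:
  Vail->I2: 110 × £2 = £220
  Provo->I2: 75 × £11 = £825
  Provo->I3: 5 × £6 = £30
  Fargo->I1: 20 × £2 = £40
  Fargo->I2: 65 × £5 = £325
Total = 220 + 825 + 30 + 40 + 325 = £1440.

1440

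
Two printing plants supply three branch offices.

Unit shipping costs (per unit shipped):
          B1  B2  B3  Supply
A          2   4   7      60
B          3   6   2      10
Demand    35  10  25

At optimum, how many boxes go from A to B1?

35

Solving gives:
  A→B1: 35 × 2 = 70
  A→B2: 10 × 4 = 40
  A→B3: 15 × 7 = 105
  B→B3: 10 × 2 = 20
Total cost = 235.
So A→B1 carries 35 boxes.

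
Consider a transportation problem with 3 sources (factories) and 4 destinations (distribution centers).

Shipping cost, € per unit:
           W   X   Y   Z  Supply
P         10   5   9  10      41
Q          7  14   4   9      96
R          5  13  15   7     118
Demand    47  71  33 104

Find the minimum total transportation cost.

One minimum-cost allocation:
  P→X: 41 × €5 = €205
  Q→W: 33 × €7 = €231
  Q→X: 30 × €14 = €420
  Q→Y: 33 × €4 = €132
  R→W: 14 × €5 = €70
  R→Z: 104 × €7 = €728
Total = 205 + 231 + 420 + 132 + 70 + 728 = €1786.

1786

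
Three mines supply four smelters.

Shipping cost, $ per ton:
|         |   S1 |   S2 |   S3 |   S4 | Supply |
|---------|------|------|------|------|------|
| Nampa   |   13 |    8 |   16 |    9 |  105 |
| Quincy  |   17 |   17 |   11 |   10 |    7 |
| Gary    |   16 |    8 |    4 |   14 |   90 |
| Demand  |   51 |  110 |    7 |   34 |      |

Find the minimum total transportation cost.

1884

One minimum-cost allocation:
  Nampa–S1: 51 × $13 = $663
  Nampa–S2: 27 × $8 = $216
  Nampa–S4: 27 × $9 = $243
  Quincy–S4: 7 × $10 = $70
  Gary–S2: 83 × $8 = $664
  Gary–S3: 7 × $4 = $28
Total = 663 + 216 + 243 + 70 + 664 + 28 = $1884.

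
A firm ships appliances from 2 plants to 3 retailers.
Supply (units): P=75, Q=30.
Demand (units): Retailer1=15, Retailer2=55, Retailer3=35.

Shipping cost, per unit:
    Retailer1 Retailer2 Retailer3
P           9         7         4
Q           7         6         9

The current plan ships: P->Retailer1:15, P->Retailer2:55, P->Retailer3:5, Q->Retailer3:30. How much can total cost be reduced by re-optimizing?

195

Current plan cost = 15·9 + 55·7 + 5·4 + 30·9 = 810.
Optimal plan:
  P→Retailer2: 40 × 7 = 280
  P→Retailer3: 35 × 4 = 140
  Q→Retailer1: 15 × 7 = 105
  Q→Retailer2: 15 × 6 = 90
Optimal cost = 615.
Saving = 810 − 615 = 195.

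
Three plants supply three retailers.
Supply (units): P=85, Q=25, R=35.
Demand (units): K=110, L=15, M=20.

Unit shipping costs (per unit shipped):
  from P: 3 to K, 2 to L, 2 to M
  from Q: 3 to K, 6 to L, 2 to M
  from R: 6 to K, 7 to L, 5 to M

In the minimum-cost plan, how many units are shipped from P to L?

15

The minimum-cost plan:
  P–K: 50 × 3 = 150
  P–L: 15 × 2 = 30
  P–M: 20 × 2 = 40
  Q–K: 25 × 3 = 75
  R–K: 35 × 6 = 210
Total cost = 505.
So P→L carries 15 units.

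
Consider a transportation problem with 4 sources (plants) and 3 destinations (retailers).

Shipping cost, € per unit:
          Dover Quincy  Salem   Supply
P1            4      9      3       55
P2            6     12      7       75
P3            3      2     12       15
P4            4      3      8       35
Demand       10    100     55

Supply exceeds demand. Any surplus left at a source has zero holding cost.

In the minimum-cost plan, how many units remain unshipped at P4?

An optimal plan:
  P1→Salem: 55 × €3 = €165
  P2→Dover: 10 × €6 = €60
  P2→Quincy: 50 × €12 = €600
  P3→Quincy: 15 × €2 = €30
  P4→Quincy: 35 × €3 = €105
Total cost = €960.
P4 ships 35 of its 35, leaving 0.

0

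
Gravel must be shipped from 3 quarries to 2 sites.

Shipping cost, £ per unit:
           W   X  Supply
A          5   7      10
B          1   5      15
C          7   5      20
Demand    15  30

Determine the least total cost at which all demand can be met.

185

One minimum-cost allocation:
  A->X: 10 × £7 = £70
  B->W: 15 × £1 = £15
  C->X: 20 × £5 = £100
Total = 70 + 15 + 100 = £185.
(Supply check: A ships 10; B ships 15; C ships 20.)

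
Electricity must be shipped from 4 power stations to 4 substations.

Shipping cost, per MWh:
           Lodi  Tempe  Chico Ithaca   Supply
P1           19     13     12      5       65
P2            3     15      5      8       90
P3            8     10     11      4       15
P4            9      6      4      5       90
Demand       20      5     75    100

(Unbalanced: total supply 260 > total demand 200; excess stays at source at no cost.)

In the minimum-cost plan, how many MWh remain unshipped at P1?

0

Minimum-cost shipments:
  P1 to Ithaca: 65 × 5 = 325
  P2 to Lodi: 20 × 3 = 60
  P2 to Chico: 10 × 5 = 50
  P3 to Ithaca: 15 × 4 = 60
  P4 to Tempe: 5 × 6 = 30
  P4 to Chico: 65 × 4 = 260
  P4 to Ithaca: 20 × 5 = 100
Total cost = 885.
P1 ships 65 of its 65, leaving 0.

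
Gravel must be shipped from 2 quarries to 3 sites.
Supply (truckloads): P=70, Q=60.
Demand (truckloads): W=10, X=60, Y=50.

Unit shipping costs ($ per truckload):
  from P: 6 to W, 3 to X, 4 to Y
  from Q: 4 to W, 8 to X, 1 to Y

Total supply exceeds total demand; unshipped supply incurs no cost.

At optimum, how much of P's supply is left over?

Minimum-cost shipments:
  P–X: 60 × $3 = $180
  Q–W: 10 × $4 = $40
  Q–Y: 50 × $1 = $50
Total cost = $270.
P ships 60 of its 70, leaving 10.

10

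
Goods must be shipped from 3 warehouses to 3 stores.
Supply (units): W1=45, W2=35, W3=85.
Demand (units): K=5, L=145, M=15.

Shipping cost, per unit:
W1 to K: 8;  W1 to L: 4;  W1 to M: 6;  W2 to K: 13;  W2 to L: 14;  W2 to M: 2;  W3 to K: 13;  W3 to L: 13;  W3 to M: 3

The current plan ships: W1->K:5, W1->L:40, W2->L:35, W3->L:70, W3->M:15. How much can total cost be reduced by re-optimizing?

55

Current plan cost = 5·8 + 40·4 + 35·14 + 70·13 + 15·3 = 1645.
Optimal plan:
  W1→L: 45 × 4 = 180
  W2→K: 5 × 13 = 65
  W2→L: 15 × 14 = 210
  W2→M: 15 × 2 = 30
  W3→L: 85 × 13 = 1105
Optimal cost = 1590.
Saving = 1645 − 1590 = 55.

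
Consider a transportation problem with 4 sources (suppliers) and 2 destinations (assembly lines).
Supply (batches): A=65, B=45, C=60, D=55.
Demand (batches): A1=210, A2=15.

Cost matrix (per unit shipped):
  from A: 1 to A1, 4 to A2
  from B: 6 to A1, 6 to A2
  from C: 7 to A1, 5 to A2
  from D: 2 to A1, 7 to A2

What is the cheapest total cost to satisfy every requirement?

835

A cheapest plan:
  A→A1: 65 × 1 = 65
  B→A1: 45 × 6 = 270
  C→A1: 45 × 7 = 315
  C→A2: 15 × 5 = 75
  D→A1: 55 × 2 = 110
Total = 65 + 270 + 315 + 75 + 110 = 835.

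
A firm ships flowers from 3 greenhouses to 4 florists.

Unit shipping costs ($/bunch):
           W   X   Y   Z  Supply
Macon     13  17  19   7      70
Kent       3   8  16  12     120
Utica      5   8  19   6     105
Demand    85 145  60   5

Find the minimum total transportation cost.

2635

A cheapest plan:
  Macon–X: 5 × $17 = $85
  Macon–Y: 60 × $19 = $1140
  Macon–Z: 5 × $7 = $35
  Kent–W: 85 × $3 = $255
  Kent–X: 35 × $8 = $280
  Utica–X: 105 × $8 = $840
Total = 85 + 1140 + 35 + 255 + 280 + 840 = $2635.
(Supply check: Macon ships 70; Kent ships 120; Utica ships 105.)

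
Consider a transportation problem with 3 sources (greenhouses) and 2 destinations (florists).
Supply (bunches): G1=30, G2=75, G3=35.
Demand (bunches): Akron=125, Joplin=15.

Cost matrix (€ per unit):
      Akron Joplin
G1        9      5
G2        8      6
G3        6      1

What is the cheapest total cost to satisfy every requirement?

1005

A cheapest plan:
  G1→Akron: 30 × €9 = €270
  G2→Akron: 75 × €8 = €600
  G3→Akron: 20 × €6 = €120
  G3→Joplin: 15 × €1 = €15
Total = 270 + 600 + 120 + 15 = €1005.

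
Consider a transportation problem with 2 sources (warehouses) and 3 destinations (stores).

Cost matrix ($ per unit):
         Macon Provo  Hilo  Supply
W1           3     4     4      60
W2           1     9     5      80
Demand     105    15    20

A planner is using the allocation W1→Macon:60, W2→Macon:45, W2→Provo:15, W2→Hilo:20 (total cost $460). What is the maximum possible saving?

Current plan cost = 60·3 + 45·1 + 15·9 + 20·5 = $460.
Optimal plan:
  W1→Macon: 25 × $3 = $75
  W1→Provo: 15 × $4 = $60
  W1→Hilo: 20 × $4 = $80
  W2→Macon: 80 × $1 = $80
Optimal cost = $295.
Saving = 460 − 295 = $165.

165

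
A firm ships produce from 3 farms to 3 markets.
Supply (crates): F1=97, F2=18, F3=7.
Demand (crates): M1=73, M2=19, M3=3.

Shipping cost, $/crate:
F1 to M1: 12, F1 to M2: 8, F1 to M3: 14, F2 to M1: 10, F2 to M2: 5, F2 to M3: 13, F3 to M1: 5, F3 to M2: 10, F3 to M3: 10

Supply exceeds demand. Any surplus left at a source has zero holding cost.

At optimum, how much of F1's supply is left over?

An optimal plan:
  F1–M1: 66 crates
  F1–M2: 1 crates
  F1–M3: 3 crates
  F2–M2: 18 crates
  F3–M1: 7 crates
Total cost = $967.
F1 ships 70 of its 97, leaving 27.

27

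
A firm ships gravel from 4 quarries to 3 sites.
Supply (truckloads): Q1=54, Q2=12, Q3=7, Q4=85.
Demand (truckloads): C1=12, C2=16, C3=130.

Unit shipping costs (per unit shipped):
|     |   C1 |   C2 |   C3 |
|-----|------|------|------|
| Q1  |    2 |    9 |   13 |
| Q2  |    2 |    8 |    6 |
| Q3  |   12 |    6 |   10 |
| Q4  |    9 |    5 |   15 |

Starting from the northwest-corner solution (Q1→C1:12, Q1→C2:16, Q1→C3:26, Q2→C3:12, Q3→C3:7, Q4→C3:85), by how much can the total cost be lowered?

Current plan cost = 12·2 + 16·9 + 26·13 + 12·6 + 7·10 + 85·15 = 1923.
Optimal plan:
  Q1–C1: 12 × 2 = 24
  Q1–C3: 42 × 13 = 546
  Q2–C3: 12 × 6 = 72
  Q3–C3: 7 × 10 = 70
  Q4–C2: 16 × 5 = 80
  Q4–C3: 69 × 15 = 1035
Optimal cost = 1827.
Saving = 1923 − 1827 = 96.

96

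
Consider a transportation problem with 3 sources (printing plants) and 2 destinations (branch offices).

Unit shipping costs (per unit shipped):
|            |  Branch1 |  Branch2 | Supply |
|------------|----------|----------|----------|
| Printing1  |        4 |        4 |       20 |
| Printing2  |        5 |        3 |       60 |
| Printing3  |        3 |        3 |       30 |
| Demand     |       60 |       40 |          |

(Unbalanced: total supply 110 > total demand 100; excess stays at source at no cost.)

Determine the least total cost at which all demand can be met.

Optimal allocation:
  Printing1->Branch1: 20 × 4 = 80
  Printing2->Branch1: 10 × 5 = 50
  Printing2->Branch2: 40 × 3 = 120
  Printing3->Branch1: 30 × 3 = 90
Total = 80 + 50 + 120 + 90 = 340.
(Supply check: Printing1 ships 20; Printing2 ships 50; Printing3 ships 30.)

340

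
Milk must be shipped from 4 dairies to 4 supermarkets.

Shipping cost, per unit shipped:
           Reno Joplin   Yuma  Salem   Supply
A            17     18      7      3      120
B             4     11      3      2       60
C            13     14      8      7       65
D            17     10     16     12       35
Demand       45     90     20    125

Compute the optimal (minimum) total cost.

A cheapest plan:
  A–Salem: 120 × 3 = 360
  B–Reno: 45 × 4 = 180
  B–Yuma: 10 × 3 = 30
  B–Salem: 5 × 2 = 10
  C–Joplin: 55 × 14 = 770
  C–Yuma: 10 × 8 = 80
  D–Joplin: 35 × 10 = 350
Total = 360 + 180 + 30 + 10 + 770 + 80 + 350 = 1780.
(Supply check: A ships 120; B ships 60; C ships 65; D ships 35.)

1780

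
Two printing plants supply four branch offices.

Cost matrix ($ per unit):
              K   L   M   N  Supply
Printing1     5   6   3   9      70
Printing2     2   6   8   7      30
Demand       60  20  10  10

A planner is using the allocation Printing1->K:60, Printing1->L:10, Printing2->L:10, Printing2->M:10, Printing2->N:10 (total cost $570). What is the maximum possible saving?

Current plan cost = 60·5 + 10·6 + 10·6 + 10·8 + 10·7 = $570.
Optimal plan:
  Printing1–K: 30 boxes
  Printing1–L: 20 boxes
  Printing1–M: 10 boxes
  Printing1–N: 10 boxes
  Printing2–K: 30 boxes
Optimal cost = $450.
Saving = 570 − 450 = $120.

120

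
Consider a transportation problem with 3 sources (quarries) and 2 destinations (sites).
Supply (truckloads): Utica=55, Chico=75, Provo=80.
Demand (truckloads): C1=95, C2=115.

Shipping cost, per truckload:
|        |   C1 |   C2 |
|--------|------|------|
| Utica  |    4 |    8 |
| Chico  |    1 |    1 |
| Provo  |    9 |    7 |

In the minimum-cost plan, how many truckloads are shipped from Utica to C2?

0

Solving gives:
  Utica–C1: 55 × 4 = 220
  Chico–C1: 40 × 1 = 40
  Chico–C2: 35 × 1 = 35
  Provo–C2: 80 × 7 = 560
Total cost = 855.
The route Utica→C2 is not used.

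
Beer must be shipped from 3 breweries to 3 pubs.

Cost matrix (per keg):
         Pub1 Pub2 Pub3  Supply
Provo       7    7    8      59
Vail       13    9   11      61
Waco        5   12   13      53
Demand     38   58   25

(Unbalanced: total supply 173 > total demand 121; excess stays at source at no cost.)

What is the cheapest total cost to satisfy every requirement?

844

Optimal allocation:
  Provo->Pub2: 34 × 7 = 238
  Provo->Pub3: 25 × 8 = 200
  Vail->Pub2: 24 × 9 = 216
  Waco->Pub1: 38 × 5 = 190
Total = 238 + 200 + 216 + 190 = 844.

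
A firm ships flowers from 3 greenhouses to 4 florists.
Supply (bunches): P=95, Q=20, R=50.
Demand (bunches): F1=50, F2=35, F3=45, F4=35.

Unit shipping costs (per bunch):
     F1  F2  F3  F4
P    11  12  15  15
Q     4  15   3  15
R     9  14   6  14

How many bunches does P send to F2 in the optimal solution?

Optimal shipments:
  P–F1: 25 × 11 = 275
  P–F2: 35 × 12 = 420
  P–F4: 35 × 15 = 525
  Q–F1: 20 × 4 = 80
  R–F1: 5 × 9 = 45
  R–F3: 45 × 6 = 270
Total cost = 1615.
So P→F2 carries 35 bunches.

35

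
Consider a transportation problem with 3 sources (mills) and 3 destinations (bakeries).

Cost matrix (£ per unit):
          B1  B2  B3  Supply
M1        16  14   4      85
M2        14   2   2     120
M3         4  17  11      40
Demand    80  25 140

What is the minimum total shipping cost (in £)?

1220

A cheapest plan:
  M1→B3: 85 × £4 = £340
  M2→B1: 40 × £14 = £560
  M2→B2: 25 × £2 = £50
  M2→B3: 55 × £2 = £110
  M3→B1: 40 × £4 = £160
Total = 340 + 560 + 50 + 110 + 160 = £1220.
(Supply check: M1 ships 85; M2 ships 120; M3 ships 40.)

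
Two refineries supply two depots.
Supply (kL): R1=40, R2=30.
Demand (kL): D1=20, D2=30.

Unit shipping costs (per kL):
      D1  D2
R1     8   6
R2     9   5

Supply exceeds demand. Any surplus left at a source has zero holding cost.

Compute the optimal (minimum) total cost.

An optimal shipping plan:
  R1→D1: 20 kL
  R2→D2: 30 kL
Total cost = 310.

310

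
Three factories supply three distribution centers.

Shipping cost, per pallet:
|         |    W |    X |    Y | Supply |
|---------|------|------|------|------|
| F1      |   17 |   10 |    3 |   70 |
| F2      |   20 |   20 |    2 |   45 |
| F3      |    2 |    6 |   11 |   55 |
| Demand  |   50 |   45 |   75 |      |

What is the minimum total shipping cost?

One minimum-cost allocation:
  F1–X: 40 × 10 = 400
  F1–Y: 30 × 3 = 90
  F2–Y: 45 × 2 = 90
  F3–W: 50 × 2 = 100
  F3–X: 5 × 6 = 30
Total = 400 + 90 + 90 + 100 + 30 = 710.

710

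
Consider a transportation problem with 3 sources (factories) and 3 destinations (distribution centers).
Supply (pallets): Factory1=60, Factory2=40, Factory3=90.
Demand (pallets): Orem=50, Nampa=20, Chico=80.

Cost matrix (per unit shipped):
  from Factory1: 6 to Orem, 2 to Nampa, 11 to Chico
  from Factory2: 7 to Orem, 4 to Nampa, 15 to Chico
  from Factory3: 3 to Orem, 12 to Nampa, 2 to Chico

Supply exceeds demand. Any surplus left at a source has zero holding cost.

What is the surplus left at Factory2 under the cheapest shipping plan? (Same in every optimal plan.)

An optimal plan:
  Factory1–Orem: 40 × 6 = 240
  Factory1–Nampa: 20 × 2 = 40
  Factory3–Orem: 10 × 3 = 30
  Factory3–Chico: 80 × 2 = 160
Total cost = 470.
Factory2 ships 0 of its 40, leaving 40.

40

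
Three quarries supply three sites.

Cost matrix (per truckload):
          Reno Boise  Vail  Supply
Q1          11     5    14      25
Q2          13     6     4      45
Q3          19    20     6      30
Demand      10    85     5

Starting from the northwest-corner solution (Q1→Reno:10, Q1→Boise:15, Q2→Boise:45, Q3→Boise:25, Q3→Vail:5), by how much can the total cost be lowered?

Current plan cost = 10·11 + 15·5 + 45·6 + 25·20 + 5·6 = 985.
Optimal plan:
  Q1 to Boise: 25 × 5 = 125
  Q2 to Boise: 45 × 6 = 270
  Q3 to Reno: 10 × 19 = 190
  Q3 to Boise: 15 × 20 = 300
  Q3 to Vail: 5 × 6 = 30
Optimal cost = 915.
Saving = 985 − 915 = 70.

70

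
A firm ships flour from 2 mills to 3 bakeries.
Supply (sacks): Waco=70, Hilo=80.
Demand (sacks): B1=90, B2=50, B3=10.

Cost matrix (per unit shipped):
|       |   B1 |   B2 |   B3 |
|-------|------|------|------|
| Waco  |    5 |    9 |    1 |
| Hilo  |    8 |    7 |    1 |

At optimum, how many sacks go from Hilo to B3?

10

Optimal shipments:
  Waco→B1: 70 × 5 = 350
  Hilo→B1: 20 × 8 = 160
  Hilo→B2: 50 × 7 = 350
  Hilo→B3: 10 × 1 = 10
Total cost = 870.
So Hilo→B3 carries 10 sacks.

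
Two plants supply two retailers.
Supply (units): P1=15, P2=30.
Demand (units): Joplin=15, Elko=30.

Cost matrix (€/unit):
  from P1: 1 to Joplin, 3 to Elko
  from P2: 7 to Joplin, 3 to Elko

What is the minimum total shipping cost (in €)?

105

A cheapest plan:
  P1–Joplin: 15 × €1 = €15
  P2–Elko: 30 × €3 = €90
Total = 15 + 90 = €105.
(Supply check: P1 ships 15; P2 ships 30.)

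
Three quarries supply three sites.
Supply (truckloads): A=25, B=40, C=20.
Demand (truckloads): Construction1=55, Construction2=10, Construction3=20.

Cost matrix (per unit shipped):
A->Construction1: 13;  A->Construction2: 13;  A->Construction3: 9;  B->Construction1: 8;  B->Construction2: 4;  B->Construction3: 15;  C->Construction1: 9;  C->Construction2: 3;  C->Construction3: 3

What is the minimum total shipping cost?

An optimal shipping plan:
  A→Construction1: 15 truckloads
  A→Construction3: 10 truckloads
  B→Construction1: 40 truckloads
  C→Construction2: 10 truckloads
  C→Construction3: 10 truckloads
Total cost = 665.

665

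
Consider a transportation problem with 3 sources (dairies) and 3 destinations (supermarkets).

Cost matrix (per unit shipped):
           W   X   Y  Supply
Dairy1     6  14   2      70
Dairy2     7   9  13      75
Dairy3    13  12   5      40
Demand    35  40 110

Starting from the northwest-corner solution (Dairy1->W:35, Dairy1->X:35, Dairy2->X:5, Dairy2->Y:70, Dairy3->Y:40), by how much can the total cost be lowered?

910

Current plan cost = 35·6 + 35·14 + 5·9 + 70·13 + 40·5 = 1855.
Optimal plan:
  Dairy1→Y: 70 × 2 = 140
  Dairy2→W: 35 × 7 = 245
  Dairy2→X: 40 × 9 = 360
  Dairy3→Y: 40 × 5 = 200
Optimal cost = 945.
Saving = 1855 − 945 = 910.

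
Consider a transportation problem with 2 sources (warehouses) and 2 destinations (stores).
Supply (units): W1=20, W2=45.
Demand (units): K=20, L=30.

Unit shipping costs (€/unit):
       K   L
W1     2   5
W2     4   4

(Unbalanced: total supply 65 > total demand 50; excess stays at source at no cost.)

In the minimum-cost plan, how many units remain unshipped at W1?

An optimal plan:
  W1–K: 20 units
  W2–L: 30 units
Total cost = €160.
W1 ships 20 of its 20, leaving 0.

0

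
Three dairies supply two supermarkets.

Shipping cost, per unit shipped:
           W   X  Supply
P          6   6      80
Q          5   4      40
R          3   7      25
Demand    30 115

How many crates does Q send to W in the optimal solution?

The minimum-cost plan:
  P to W: 5 × 6 = 30
  P to X: 75 × 6 = 450
  Q to X: 40 × 4 = 160
  R to W: 25 × 3 = 75
Total cost = 715.
The route Q→W is not used.

0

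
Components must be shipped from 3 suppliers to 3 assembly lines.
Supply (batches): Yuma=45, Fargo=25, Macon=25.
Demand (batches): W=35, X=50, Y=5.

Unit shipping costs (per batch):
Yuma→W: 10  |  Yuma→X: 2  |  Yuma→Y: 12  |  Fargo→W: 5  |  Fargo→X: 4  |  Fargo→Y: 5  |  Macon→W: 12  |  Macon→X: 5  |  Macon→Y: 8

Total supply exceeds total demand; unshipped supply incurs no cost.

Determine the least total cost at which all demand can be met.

An optimal shipping plan:
  Yuma to X: 45 × 2 = 90
  Fargo to W: 25 × 5 = 125
  Macon to W: 10 × 12 = 120
  Macon to X: 5 × 5 = 25
  Macon to Y: 5 × 8 = 40
Total = 90 + 125 + 120 + 25 + 40 = 400.

400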